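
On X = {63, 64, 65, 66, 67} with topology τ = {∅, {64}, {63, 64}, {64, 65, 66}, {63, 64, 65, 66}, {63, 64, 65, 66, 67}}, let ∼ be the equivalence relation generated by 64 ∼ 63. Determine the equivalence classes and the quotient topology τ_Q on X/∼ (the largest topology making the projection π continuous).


X/∼ = {[63=64], [65], [66], [67]}; |τ_Q| = 4.

Equivalence classes: [63=64], [65], [66], [67].
Quotient map π: X → X/∼ sends 63 ↦ [63=64], 64 ↦ [63=64], 65 ↦ [65], 66 ↦ [66], 67 ↦ [67].
For each subset V ⊆ X/∼, compute π^{-1}(V) ⊆ X and check whether π^{-1}(V) ∈ τ. V is open in τ_Q iff π^{-1}(V) ∈ τ.
  V = {}: π^{-1}(V) = ∅ ∈ τ ✓.
  V = {[63=64]}: π^{-1}(V) = {63, 64} ∈ τ ✓.
  V = {[65]}: π^{-1}(V) = {65} ∉ τ ✗.
  V = {[63=64], [65]}: π^{-1}(V) = {63, 64, 65} ∉ τ ✗.
  V = {[66]}: π^{-1}(V) = {66} ∉ τ ✗.
  V = {[63=64], [66]}: π^{-1}(V) = {63, 64, 66} ∉ τ ✗.
  V = {[65], [66]}: π^{-1}(V) = {65, 66} ∉ τ ✗.
  V = {[63=64], [65], [66]}: π^{-1}(V) = {63, 64, 65, 66} ∈ τ ✓.
  V = {[67]}: π^{-1}(V) = {67} ∉ τ ✗.
  V = {[63=64], [67]}: π^{-1}(V) = {63, 64, 67} ∉ τ ✗.
  V = {[65], [67]}: π^{-1}(V) = {65, 67} ∉ τ ✗.
  V = {[63=64], [65], [67]}: π^{-1}(V) = {63, 64, 65, 67} ∉ τ ✗.
  V = {[66], [67]}: π^{-1}(V) = {66, 67} ∉ τ ✗.
  V = {[63=64], [66], [67]}: π^{-1}(V) = {63, 64, 66, 67} ∉ τ ✗.
  V = {[65], [66], [67]}: π^{-1}(V) = {65, 66, 67} ∉ τ ✗.
  V = {[63=64], [65], [66], [67]}: π^{-1}(V) = {63, 64, 65, 66, 67} ∈ τ ✓.
Open sets in the quotient: τ_Q = {{}, {[63=64]}, {[63=64], [65], [66]}, {[63=64], [65], [66], [67]}} (4 elements).


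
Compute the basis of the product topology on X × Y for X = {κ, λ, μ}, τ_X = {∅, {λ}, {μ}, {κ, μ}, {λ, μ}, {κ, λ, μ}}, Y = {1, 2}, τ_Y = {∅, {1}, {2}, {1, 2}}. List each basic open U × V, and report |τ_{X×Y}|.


Basis B = {∅ × ∅, {λ} × {1}, {λ} × {2}, {μ} × {1}, {μ} × {2}, {κ, μ} × {1}, {κ, μ} × {2}, {λ} × {1, 2}, {λ, μ} × {1}, {λ, μ} × {2}, {μ} × {1, 2}, {κ, λ, μ} × {1}, {κ, λ, μ} × {2}, {κ, μ} × {1, 2}, {λ, μ} × {1, 2}, {κ, λ, μ} × {1, 2}}; |τ_{X×Y}| = 36.

Enumerate products U × V with U ∈ τ_X, V ∈ τ_Y (deduplicated):
  ∅ × ∅ = {} (∅)
  {λ} × {1} = {(λ,1)}
  {λ} × {2} = {(λ,2)}
  {μ} × {1} = {(μ,1)}
  {μ} × {2} = {(μ,2)}
  {κ, μ} × {1} = {(κ,1), (μ,1)}
  {κ, μ} × {2} = {(κ,2), (μ,2)}
  {λ} × {1, 2} = {(λ,1), (λ,2)}
  {λ, μ} × {1} = {(λ,1), (μ,1)}
  {λ, μ} × {2} = {(λ,2), (μ,2)}
  {μ} × {1, 2} = {(μ,1), (μ,2)}
  {κ, λ, μ} × {1} = {(κ,1), (λ,1), (μ,1)}
  {κ, λ, μ} × {2} = {(κ,2), (λ,2), (μ,2)}
  {κ, μ} × {1, 2} = {(κ,1), (κ,2), (μ,1), (μ,2)}
  {λ, μ} × {1, 2} = {(λ,1), (λ,2), (μ,1), (μ,2)}
  {κ, λ, μ} × {1, 2} = {(κ,1), (κ,2), (λ,1), (λ,2), (μ,1), (μ,2)}
These 16 distinct sets form the basis B.
Close under arbitrary unions to get τ_{X×Y}; counting gives |τ_{X×Y}| = 36.


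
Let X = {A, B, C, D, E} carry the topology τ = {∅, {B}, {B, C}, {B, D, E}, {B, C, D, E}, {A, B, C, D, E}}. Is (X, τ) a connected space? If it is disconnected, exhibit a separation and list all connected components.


(X, τ) is connected.

Find clopen sets (U ∈ τ with X ∖ U ∈ τ):
  U = ∅, X ∖ U = {A, B, C, D, E} — both open, so U is clopen.
  U = {A, B, C, D, E}, X ∖ U = ∅ — both open, so U is clopen.
Only trivial clopens (∅ and X) exist, so (X, τ) is connected.
Compute connected components by grouping points that agree on all clopens:
  component: {A, B, C, D, E}


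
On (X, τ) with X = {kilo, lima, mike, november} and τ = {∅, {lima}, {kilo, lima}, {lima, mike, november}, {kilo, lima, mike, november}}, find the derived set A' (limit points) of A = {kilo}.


A' = ∅

For each x ∈ X, list the open sets U ∈ τ with x ∈ U, then check whether U ∩ (A ∖ {x}) ≠ ∅ for every such U.
  x = kilo: open {kilo, lima} ∋ x has {kilo, lima} ∩ (A ∖ {kilo}) = ∅, so x is NOT a limit point.
  x = lima: open {lima} ∋ x has {lima} ∩ (A ∖ {lima}) = ∅, so x is NOT a limit point.
  x = mike: open {lima, mike, november} ∋ x has {lima, mike, november} ∩ (A ∖ {mike}) = ∅, so x is NOT a limit point.
  x = november: open {lima, mike, november} ∋ x has {lima, mike, november} ∩ (A ∖ {november}) = ∅, so x is NOT a limit point.
Collecting: A' = ∅.


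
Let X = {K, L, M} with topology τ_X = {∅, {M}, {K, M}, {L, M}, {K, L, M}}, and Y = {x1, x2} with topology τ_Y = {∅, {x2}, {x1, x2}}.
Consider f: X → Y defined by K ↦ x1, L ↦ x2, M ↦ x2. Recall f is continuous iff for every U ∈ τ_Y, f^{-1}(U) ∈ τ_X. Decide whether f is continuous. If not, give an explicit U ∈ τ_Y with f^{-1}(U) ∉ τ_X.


f IS continuous.

Compute f^{-1}(U) for each U ∈ τ_Y:
  U = ∅: f^{-1}(U) = ∅ ∈ τ_X ✓.
  U = {x2}: f^{-1}(U) = {L, M} ∈ τ_X ✓.
  U = {x1, x2}: f^{-1}(U) = {K, L, M} ∈ τ_X ✓.
Every preimage lies in τ_X, so f IS continuous.


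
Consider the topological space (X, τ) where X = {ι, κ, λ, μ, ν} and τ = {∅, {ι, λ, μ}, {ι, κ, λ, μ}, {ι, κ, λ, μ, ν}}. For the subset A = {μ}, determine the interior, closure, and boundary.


int(A) = ∅, cl(A) = {ι, κ, λ, μ, ν}, ∂A = {ι, κ, λ, μ, ν}.

Closed sets in (X, τ) are complements of opens:
  closed(X, τ) = {∅, {ν}, {κ, ν}, {ι, κ, λ, μ, ν}}.
int(A) = ⋃ {U ∈ τ : U ⊆ A}. Opens contained in A: ∅.
Taking the union of these: int(A) = ∅.
cl(A) = ⋂ {C closed : A ⊆ C}. Closed sets containing A: {ι, κ, λ, μ, ν}.
Intersecting these: cl(A) = {ι, κ, λ, μ, ν}.
∂A = cl(A) ∖ int(A) = {ι, κ, λ, μ, ν} ∖ ∅ = {ι, κ, λ, μ, ν}.


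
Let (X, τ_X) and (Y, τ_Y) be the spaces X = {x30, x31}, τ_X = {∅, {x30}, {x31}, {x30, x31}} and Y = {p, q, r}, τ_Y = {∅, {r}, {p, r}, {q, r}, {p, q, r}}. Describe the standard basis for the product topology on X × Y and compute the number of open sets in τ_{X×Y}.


Basis B = {∅ × ∅, {x30} × {r}, {x31} × {r}, {x30} × {p, r}, {x30} × {q, r}, {x30, x31} × {r}, {x31} × {p, r}, {x31} × {q, r}, {x30} × {p, q, r}, {x31} × {p, q, r}, {x30, x31} × {p, r}, {x30, x31} × {q, r}, {x30, x31} × {p, q, r}}; |τ_{X×Y}| = 25.

Enumerate products U × V with U ∈ τ_X, V ∈ τ_Y (deduplicated):
  ∅ × ∅ = {} (∅)
  {x30} × {r} = {(x30,r)}
  {x31} × {r} = {(x31,r)}
  {x30} × {p, r} = {(x30,p), (x30,r)}
  {x30} × {q, r} = {(x30,q), (x30,r)}
  {x30, x31} × {r} = {(x30,r), (x31,r)}
  {x31} × {p, r} = {(x31,p), (x31,r)}
  {x31} × {q, r} = {(x31,q), (x31,r)}
  {x30} × {p, q, r} = {(x30,p), (x30,q), (x30,r)}
  {x31} × {p, q, r} = {(x31,p), (x31,q), (x31,r)}
  {x30, x31} × {p, r} = {(x30,p), (x30,r), (x31,p), (x31,r)}
  {x30, x31} × {q, r} = {(x30,q), (x30,r), (x31,q), (x31,r)}
  {x30, x31} × {p, q, r} = {(x30,p), (x30,q), (x30,r), (x31,p), (x31,q), (x31,r)}
These 13 distinct sets form the basis B.
Close under arbitrary unions to get τ_{X×Y}; counting gives |τ_{X×Y}| = 25.


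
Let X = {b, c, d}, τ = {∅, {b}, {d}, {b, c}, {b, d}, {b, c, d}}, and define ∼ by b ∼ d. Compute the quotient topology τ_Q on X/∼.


X/∼ = {[b=d], [c]}; |τ_Q| = 3.

Equivalence classes: [b=d], [c].
Quotient map π: X → X/∼ sends b ↦ [b=d], c ↦ [c], d ↦ [b=d].
For each subset V ⊆ X/∼, compute π^{-1}(V) ⊆ X and check whether π^{-1}(V) ∈ τ. V is open in τ_Q iff π^{-1}(V) ∈ τ.
  V = {}: π^{-1}(V) = ∅ ∈ τ ✓.
  V = {[b=d]}: π^{-1}(V) = {b, d} ∈ τ ✓.
  V = {[c]}: π^{-1}(V) = {c} ∉ τ ✗.
  V = {[b=d], [c]}: π^{-1}(V) = {b, c, d} ∈ τ ✓.
Open sets in the quotient: τ_Q = {{}, {[b=d]}, {[b=d], [c]}} (3 elements).


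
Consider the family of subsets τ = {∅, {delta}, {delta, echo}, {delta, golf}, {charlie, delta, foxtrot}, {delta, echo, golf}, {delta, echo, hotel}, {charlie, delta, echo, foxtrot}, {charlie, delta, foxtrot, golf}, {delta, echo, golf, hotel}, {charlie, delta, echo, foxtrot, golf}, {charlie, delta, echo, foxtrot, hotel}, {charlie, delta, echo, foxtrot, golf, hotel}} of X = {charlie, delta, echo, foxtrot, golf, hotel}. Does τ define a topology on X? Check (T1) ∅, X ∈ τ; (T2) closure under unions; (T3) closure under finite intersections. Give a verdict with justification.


τ IS a topology on X.

Axiom (T1): ∅ ∈ τ? Yes; X ∈ τ? Yes.
Axiom (T2/T3): check pairwise unions and intersections of members of τ.
All pairwise intersections and unions checked — each lies in τ. Therefore τ satisfies (T1), (T2), (T3): it IS a topology on X.


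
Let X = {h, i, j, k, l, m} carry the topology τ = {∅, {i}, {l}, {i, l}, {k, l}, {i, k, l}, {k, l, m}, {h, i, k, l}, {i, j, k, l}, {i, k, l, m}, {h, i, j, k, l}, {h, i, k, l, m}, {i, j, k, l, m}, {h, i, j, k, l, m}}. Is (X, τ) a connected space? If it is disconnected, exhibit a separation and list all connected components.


(X, τ) is connected.

Find clopen sets (U ∈ τ with X ∖ U ∈ τ):
  U = ∅, X ∖ U = {h, i, j, k, l, m} — both open, so U is clopen.
  U = {h, i, j, k, l, m}, X ∖ U = ∅ — both open, so U is clopen.
Only trivial clopens (∅ and X) exist, so (X, τ) is connected.
Compute connected components by grouping points that agree on all clopens:
  component: {h, i, j, k, l, m}


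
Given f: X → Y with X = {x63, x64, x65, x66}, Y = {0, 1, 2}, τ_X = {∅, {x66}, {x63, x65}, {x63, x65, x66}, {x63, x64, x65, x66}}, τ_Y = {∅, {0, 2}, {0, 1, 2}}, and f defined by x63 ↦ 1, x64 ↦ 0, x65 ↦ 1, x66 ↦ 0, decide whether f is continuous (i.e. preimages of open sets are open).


f is NOT continuous.

Compute f^{-1}(U) for each U ∈ τ_Y:
  U = ∅: f^{-1}(U) = ∅ ∈ τ_X ✓.
  U = {0, 2}: f^{-1}(U) = {x64, x66} ∉ τ_X ✗.
  U = {0, 1, 2}: f^{-1}(U) = {x63, x64, x65, x66} ∈ τ_X ✓.
Found U = {0, 2} with f^{-1}(U) = {x64, x66} not in τ_X. Therefore f is NOT continuous.


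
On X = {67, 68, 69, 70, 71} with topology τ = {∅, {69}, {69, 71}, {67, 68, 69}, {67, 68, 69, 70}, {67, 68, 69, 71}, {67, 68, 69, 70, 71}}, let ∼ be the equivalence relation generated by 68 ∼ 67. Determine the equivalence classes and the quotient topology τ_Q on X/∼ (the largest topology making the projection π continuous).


X/∼ = {[67=68], [69], [70], [71]}; |τ_Q| = 7.

Equivalence classes: [67=68], [69], [70], [71].
Quotient map π: X → X/∼ sends 67 ↦ [67=68], 68 ↦ [67=68], 69 ↦ [69], 70 ↦ [70], 71 ↦ [71].
For each subset V ⊆ X/∼, compute π^{-1}(V) ⊆ X and check whether π^{-1}(V) ∈ τ. V is open in τ_Q iff π^{-1}(V) ∈ τ.
  V = {}: π^{-1}(V) = ∅ ∈ τ ✓.
  V = {[67=68]}: π^{-1}(V) = {67, 68} ∉ τ ✗.
  V = {[69]}: π^{-1}(V) = {69} ∈ τ ✓.
  V = {[67=68], [69]}: π^{-1}(V) = {67, 68, 69} ∈ τ ✓.
  V = {[70]}: π^{-1}(V) = {70} ∉ τ ✗.
  V = {[67=68], [70]}: π^{-1}(V) = {67, 68, 70} ∉ τ ✗.
  V = {[69], [70]}: π^{-1}(V) = {69, 70} ∉ τ ✗.
  V = {[67=68], [69], [70]}: π^{-1}(V) = {67, 68, 69, 70} ∈ τ ✓.
  V = {[71]}: π^{-1}(V) = {71} ∉ τ ✗.
  V = {[67=68], [71]}: π^{-1}(V) = {67, 68, 71} ∉ τ ✗.
  V = {[69], [71]}: π^{-1}(V) = {69, 71} ∈ τ ✓.
  V = {[67=68], [69], [71]}: π^{-1}(V) = {67, 68, 69, 71} ∈ τ ✓.
  V = {[70], [71]}: π^{-1}(V) = {70, 71} ∉ τ ✗.
  V = {[67=68], [70], [71]}: π^{-1}(V) = {67, 68, 70, 71} ∉ τ ✗.
  V = {[69], [70], [71]}: π^{-1}(V) = {69, 70, 71} ∉ τ ✗.
  V = {[67=68], [69], [70], [71]}: π^{-1}(V) = {67, 68, 69, 70, 71} ∈ τ ✓.
Open sets in the quotient: τ_Q = {{}, {[69]}, {[67=68], [69]}, {[67=68], [69], [70]}, {[69], [71]}, {[67=68], [69], [71]}, {[67=68], [69], [70], [71]}} (7 elements).


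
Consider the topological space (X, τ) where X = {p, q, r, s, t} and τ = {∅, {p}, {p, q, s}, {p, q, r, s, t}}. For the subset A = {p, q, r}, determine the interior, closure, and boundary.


int(A) = {p}, cl(A) = {p, q, r, s, t}, ∂A = {q, r, s, t}.

Closed sets in (X, τ) are complements of opens:
  closed(X, τ) = {∅, {r, t}, {q, r, s, t}, {p, q, r, s, t}}.
int(A) = ⋃ {U ∈ τ : U ⊆ A}. Opens contained in A: ∅, {p}.
Taking the union of these: int(A) = {p}.
cl(A) = ⋂ {C closed : A ⊆ C}. Closed sets containing A: {p, q, r, s, t}.
Intersecting these: cl(A) = {p, q, r, s, t}.
∂A = cl(A) ∖ int(A) = {p, q, r, s, t} ∖ {p} = {q, r, s, t}.


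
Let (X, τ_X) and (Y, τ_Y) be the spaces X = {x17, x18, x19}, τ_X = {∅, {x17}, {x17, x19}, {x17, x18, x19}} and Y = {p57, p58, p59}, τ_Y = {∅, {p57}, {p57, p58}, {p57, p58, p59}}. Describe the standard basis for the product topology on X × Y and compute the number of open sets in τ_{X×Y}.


Basis B = {∅ × ∅, {x17} × {p57}, {x17} × {p57, p58}, {x17, x19} × {p57}, {x17} × {p57, p58, p59}, {x17, x18, x19} × {p57}, {x17, x19} × {p57, p58}, {x17, x19} × {p57, p58, p59}, {x17, x18, x19} × {p57, p58}, {x17, x18, x19} × {p57, p58, p59}}; |τ_{X×Y}| = 20.

Enumerate products U × V with U ∈ τ_X, V ∈ τ_Y (deduplicated):
  ∅ × ∅ = {} (∅)
  {x17} × {p57} = {(x17,p57)}
  {x17} × {p57, p58} = {(x17,p57), (x17,p58)}
  {x17, x19} × {p57} = {(x17,p57), (x19,p57)}
  {x17} × {p57, p58, p59} = {(x17,p57), (x17,p58), (x17,p59)}
  {x17, x18, x19} × {p57} = {(x17,p57), (x18,p57), (x19,p57)}
  {x17, x19} × {p57, p58} = {(x17,p57), (x17,p58), (x19,p57), (x19,p58)}
  {x17, x19} × {p57, p58, p59} = {(x17,p57), (x17,p58), (x17,p59), (x19,p57), (x19,p58), (x19,p59)}
  {x17, x18, x19} × {p57, p58} = {(x17,p57), (x17,p58), (x18,p57), (x18,p58), (x19,p57), (x19,p58)}
  {x17, x18, x19} × {p57, p58, p59} = {(x17,p57), (x17,p58), (x17,p59), (x18,p57), (x18,p58), (x18,p59), (x19,p57), (x19,p58), (x19,p59)}
These 10 distinct sets form the basis B.
Close under arbitrary unions to get τ_{X×Y}; counting gives |τ_{X×Y}| = 20.


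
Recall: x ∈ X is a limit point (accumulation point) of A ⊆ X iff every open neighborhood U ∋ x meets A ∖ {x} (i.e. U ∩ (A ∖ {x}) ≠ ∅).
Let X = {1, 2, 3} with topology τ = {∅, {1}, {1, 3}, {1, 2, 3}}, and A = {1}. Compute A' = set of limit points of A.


A' = {2, 3}

For each x ∈ X, list the open sets U ∈ τ with x ∈ U, then check whether U ∩ (A ∖ {x}) ≠ ∅ for every such U.
  x = 1: open {1} ∋ x has {1} ∩ (A ∖ {1}) = ∅, so x is NOT a limit point.
  x = 2: opens ∋ x are {1, 2, 3}; each meets A ∖ {2}, so x IS a limit point.
  x = 3: opens ∋ x are {1, 3}, {1, 2, 3}; each meets A ∖ {3}, so x IS a limit point.
Collecting: A' = {2, 3}.


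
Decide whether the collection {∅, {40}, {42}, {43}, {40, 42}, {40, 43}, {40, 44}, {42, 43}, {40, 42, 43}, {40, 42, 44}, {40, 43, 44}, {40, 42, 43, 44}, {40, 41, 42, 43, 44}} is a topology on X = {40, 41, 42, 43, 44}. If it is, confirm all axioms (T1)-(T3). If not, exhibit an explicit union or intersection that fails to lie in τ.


τ IS a topology on X.

Axiom (T1): ∅ ∈ τ? Yes; X ∈ τ? Yes.
Axiom (T2/T3): check pairwise unions and intersections of members of τ.
All pairwise intersections and unions checked — each lies in τ. Therefore τ satisfies (T1), (T2), (T3): it IS a topology on X.


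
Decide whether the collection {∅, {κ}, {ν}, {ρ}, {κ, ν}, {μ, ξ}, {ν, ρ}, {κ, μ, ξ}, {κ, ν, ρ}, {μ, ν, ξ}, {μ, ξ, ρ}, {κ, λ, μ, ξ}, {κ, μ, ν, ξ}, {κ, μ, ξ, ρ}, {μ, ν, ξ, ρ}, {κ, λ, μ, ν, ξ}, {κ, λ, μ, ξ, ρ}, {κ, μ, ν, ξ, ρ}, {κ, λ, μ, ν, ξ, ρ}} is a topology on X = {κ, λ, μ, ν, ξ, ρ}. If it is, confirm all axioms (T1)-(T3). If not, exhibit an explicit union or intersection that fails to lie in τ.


τ is NOT a topology on X.

Axiom (T1): ∅ ∈ τ? Yes; X ∈ τ? Yes.
Axiom (T2/T3): check pairwise unions and intersections of members of τ.
Counterexample for (T2): {κ} ∪ {ρ} = {κ, ρ} ∉ τ. Therefore τ is NOT a topology.


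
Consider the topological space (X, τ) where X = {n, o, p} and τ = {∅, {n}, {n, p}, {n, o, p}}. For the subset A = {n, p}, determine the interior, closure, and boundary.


int(A) = {n, p}, cl(A) = {n, o, p}, ∂A = {o}.

Closed sets in (X, τ) are complements of opens:
  closed(X, τ) = {∅, {o}, {o, p}, {n, o, p}}.
int(A) = ⋃ {U ∈ τ : U ⊆ A}. Opens contained in A: ∅, {n}, {n, p}.
Taking the union of these: int(A) = {n, p}.
cl(A) = ⋂ {C closed : A ⊆ C}. Closed sets containing A: {n, o, p}.
Intersecting these: cl(A) = {n, o, p}.
∂A = cl(A) ∖ int(A) = {n, o, p} ∖ {n, p} = {o}.


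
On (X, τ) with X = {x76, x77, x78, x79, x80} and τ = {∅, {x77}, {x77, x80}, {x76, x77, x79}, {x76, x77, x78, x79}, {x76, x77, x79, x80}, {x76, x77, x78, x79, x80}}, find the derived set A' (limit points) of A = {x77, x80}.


A' = {x76, x78, x79, x80}

For each x ∈ X, list the open sets U ∈ τ with x ∈ U, then check whether U ∩ (A ∖ {x}) ≠ ∅ for every such U.
  x = x76: opens ∋ x are {x76, x77, x79}, {x76, x77, x78, x79}, {x76, x77, x79, x80}, {x76, x77, x78, x79, x80}; each meets A ∖ {x76}, so x IS a limit point.
  x = x77: open {x77} ∋ x has {x77} ∩ (A ∖ {x77}) = ∅, so x is NOT a limit point.
  x = x78: opens ∋ x are {x76, x77, x78, x79}, {x76, x77, x78, x79, x80}; each meets A ∖ {x78}, so x IS a limit point.
  x = x79: opens ∋ x are {x76, x77, x79}, {x76, x77, x78, x79}, {x76, x77, x79, x80}, {x76, x77, x78, x79, x80}; each meets A ∖ {x79}, so x IS a limit point.
  x = x80: opens ∋ x are {x77, x80}, {x76, x77, x79, x80}, {x76, x77, x78, x79, x80}; each meets A ∖ {x80}, so x IS a limit point.
Collecting: A' = {x76, x78, x79, x80}.


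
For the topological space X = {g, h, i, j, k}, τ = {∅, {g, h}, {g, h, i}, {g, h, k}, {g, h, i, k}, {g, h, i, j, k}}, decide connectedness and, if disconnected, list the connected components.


(X, τ) is connected.

Find clopen sets (U ∈ τ with X ∖ U ∈ τ):
  U = ∅, X ∖ U = {g, h, i, j, k} — both open, so U is clopen.
  U = {g, h, i, j, k}, X ∖ U = ∅ — both open, so U is clopen.
Only trivial clopens (∅ and X) exist, so (X, τ) is connected.
Compute connected components by grouping points that agree on all clopens:
  component: {g, h, i, j, k}


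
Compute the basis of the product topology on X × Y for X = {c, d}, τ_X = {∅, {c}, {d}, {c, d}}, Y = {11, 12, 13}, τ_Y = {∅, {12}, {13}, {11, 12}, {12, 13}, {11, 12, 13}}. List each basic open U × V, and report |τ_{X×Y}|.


Basis B = {∅ × ∅, {c} × {12}, {c} × {13}, {d} × {12}, {d} × {13}, {c} × {11, 12}, {c} × {12, 13}, {c, d} × {12}, {c, d} × {13}, {d} × {11, 12}, {d} × {12, 13}, {c} × {11, 12, 13}, {d} × {11, 12, 13}, {c, d} × {11, 12}, {c, d} × {12, 13}, {c, d} × {11, 12, 13}}; |τ_{X×Y}| = 36.

Enumerate products U × V with U ∈ τ_X, V ∈ τ_Y (deduplicated):
  ∅ × ∅ = {} (∅)
  {c} × {12} = {(c,12)}
  {c} × {13} = {(c,13)}
  {d} × {12} = {(d,12)}
  {d} × {13} = {(d,13)}
  {c} × {11, 12} = {(c,11), (c,12)}
  {c} × {12, 13} = {(c,12), (c,13)}
  {c, d} × {12} = {(c,12), (d,12)}
  {c, d} × {13} = {(c,13), (d,13)}
  {d} × {11, 12} = {(d,11), (d,12)}
  {d} × {12, 13} = {(d,12), (d,13)}
  {c} × {11, 12, 13} = {(c,11), (c,12), (c,13)}
  {d} × {11, 12, 13} = {(d,11), (d,12), (d,13)}
  {c, d} × {11, 12} = {(c,11), (c,12), (d,11), (d,12)}
  {c, d} × {12, 13} = {(c,12), (c,13), (d,12), (d,13)}
  {c, d} × {11, 12, 13} = {(c,11), (c,12), (c,13), (d,11), (d,12), (d,13)}
These 16 distinct sets form the basis B.
Close under arbitrary unions to get τ_{X×Y}; counting gives |τ_{X×Y}| = 36.


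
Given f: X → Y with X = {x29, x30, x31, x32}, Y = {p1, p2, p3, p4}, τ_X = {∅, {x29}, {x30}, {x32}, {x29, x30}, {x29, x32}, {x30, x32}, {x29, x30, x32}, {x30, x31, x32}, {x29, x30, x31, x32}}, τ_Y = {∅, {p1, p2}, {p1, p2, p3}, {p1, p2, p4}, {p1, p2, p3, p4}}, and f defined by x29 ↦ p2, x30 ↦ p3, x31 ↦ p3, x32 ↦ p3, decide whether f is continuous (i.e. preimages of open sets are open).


f IS continuous.

Compute f^{-1}(U) for each U ∈ τ_Y:
  U = ∅: f^{-1}(U) = ∅ ∈ τ_X ✓.
  U = {p1, p2}: f^{-1}(U) = {x29} ∈ τ_X ✓.
  U = {p1, p2, p3}: f^{-1}(U) = {x29, x30, x31, x32} ∈ τ_X ✓.
  U = {p1, p2, p4}: f^{-1}(U) = {x29} ∈ τ_X ✓.
  U = {p1, p2, p3, p4}: f^{-1}(U) = {x29, x30, x31, x32} ∈ τ_X ✓.
Every preimage lies in τ_X, so f IS continuous.


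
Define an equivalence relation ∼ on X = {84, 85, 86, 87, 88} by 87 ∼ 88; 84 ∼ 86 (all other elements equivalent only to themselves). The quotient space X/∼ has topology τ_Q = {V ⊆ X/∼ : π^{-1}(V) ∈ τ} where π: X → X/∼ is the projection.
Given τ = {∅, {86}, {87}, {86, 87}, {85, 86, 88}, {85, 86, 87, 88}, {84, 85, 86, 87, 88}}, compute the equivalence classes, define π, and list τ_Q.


X/∼ = {[84=86], [85], [87=88]}; |τ_Q| = 2.

Equivalence classes: [84=86], [85], [87=88].
Quotient map π: X → X/∼ sends 84 ↦ [84=86], 85 ↦ [85], 86 ↦ [84=86], 87 ↦ [87=88], 88 ↦ [87=88].
For each subset V ⊆ X/∼, compute π^{-1}(V) ⊆ X and check whether π^{-1}(V) ∈ τ. V is open in τ_Q iff π^{-1}(V) ∈ τ.
  V = {}: π^{-1}(V) = ∅ ∈ τ ✓.
  V = {[84=86]}: π^{-1}(V) = {84, 86} ∉ τ ✗.
  V = {[85]}: π^{-1}(V) = {85} ∉ τ ✗.
  V = {[84=86], [85]}: π^{-1}(V) = {84, 85, 86} ∉ τ ✗.
  V = {[87=88]}: π^{-1}(V) = {87, 88} ∉ τ ✗.
  V = {[84=86], [87=88]}: π^{-1}(V) = {84, 86, 87, 88} ∉ τ ✗.
  V = {[85], [87=88]}: π^{-1}(V) = {85, 87, 88} ∉ τ ✗.
  V = {[84=86], [85], [87=88]}: π^{-1}(V) = {84, 85, 86, 87, 88} ∈ τ ✓.
Open sets in the quotient: τ_Q = {{}, {[84=86], [85], [87=88]}} (2 elements).


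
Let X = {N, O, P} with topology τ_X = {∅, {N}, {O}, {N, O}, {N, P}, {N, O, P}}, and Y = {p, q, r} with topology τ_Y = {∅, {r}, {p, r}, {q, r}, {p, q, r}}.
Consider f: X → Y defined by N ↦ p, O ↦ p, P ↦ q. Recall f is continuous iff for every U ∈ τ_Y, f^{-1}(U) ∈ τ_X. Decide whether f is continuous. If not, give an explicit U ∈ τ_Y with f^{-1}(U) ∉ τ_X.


f is NOT continuous.

Compute f^{-1}(U) for each U ∈ τ_Y:
  U = ∅: f^{-1}(U) = ∅ ∈ τ_X ✓.
  U = {r}: f^{-1}(U) = ∅ ∈ τ_X ✓.
  U = {p, r}: f^{-1}(U) = {N, O} ∈ τ_X ✓.
  U = {q, r}: f^{-1}(U) = {P} ∉ τ_X ✗.
  U = {p, q, r}: f^{-1}(U) = {N, O, P} ∈ τ_X ✓.
Found U = {q, r} with f^{-1}(U) = {P} not in τ_X. Therefore f is NOT continuous.


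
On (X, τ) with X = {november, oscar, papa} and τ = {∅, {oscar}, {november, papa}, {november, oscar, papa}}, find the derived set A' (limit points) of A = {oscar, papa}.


A' = {november}

For each x ∈ X, list the open sets U ∈ τ with x ∈ U, then check whether U ∩ (A ∖ {x}) ≠ ∅ for every such U.
  x = november: opens ∋ x are {november, papa}, {november, oscar, papa}; each meets A ∖ {november}, so x IS a limit point.
  x = oscar: open {oscar} ∋ x has {oscar} ∩ (A ∖ {oscar}) = ∅, so x is NOT a limit point.
  x = papa: open {november, papa} ∋ x has {november, papa} ∩ (A ∖ {papa}) = ∅, so x is NOT a limit point.
Collecting: A' = {november}.


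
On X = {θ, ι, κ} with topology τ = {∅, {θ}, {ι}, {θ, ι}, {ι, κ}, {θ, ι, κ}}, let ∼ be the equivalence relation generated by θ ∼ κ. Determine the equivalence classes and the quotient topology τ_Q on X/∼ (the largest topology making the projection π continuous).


X/∼ = {[θ=κ], [ι]}; |τ_Q| = 3.

Equivalence classes: [θ=κ], [ι].
Quotient map π: X → X/∼ sends θ ↦ [θ=κ], ι ↦ [ι], κ ↦ [θ=κ].
For each subset V ⊆ X/∼, compute π^{-1}(V) ⊆ X and check whether π^{-1}(V) ∈ τ. V is open in τ_Q iff π^{-1}(V) ∈ τ.
  V = {}: π^{-1}(V) = ∅ ∈ τ ✓.
  V = {[θ=κ]}: π^{-1}(V) = {θ, κ} ∉ τ ✗.
  V = {[ι]}: π^{-1}(V) = {ι} ∈ τ ✓.
  V = {[θ=κ], [ι]}: π^{-1}(V) = {θ, ι, κ} ∈ τ ✓.
Open sets in the quotient: τ_Q = {{}, {[ι]}, {[θ=κ], [ι]}} (3 elements).


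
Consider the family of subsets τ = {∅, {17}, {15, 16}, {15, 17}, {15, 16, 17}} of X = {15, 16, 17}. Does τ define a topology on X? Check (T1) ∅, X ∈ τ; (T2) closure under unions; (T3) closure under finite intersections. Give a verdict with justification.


τ is NOT a topology on X.

Axiom (T1): ∅ ∈ τ? Yes; X ∈ τ? Yes.
Axiom (T2/T3): check pairwise unions and intersections of members of τ.
Counterexample for (T3): {15, 16} ∩ {15, 17} = {15} ∉ τ. Therefore τ is NOT a topology.


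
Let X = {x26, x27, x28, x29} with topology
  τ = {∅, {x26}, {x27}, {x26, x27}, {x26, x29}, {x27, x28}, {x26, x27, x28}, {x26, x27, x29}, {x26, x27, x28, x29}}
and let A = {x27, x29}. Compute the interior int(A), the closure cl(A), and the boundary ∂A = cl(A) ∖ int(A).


int(A) = {x27}, cl(A) = {x27, x28, x29}, ∂A = {x28, x29}.

Closed sets in (X, τ) are complements of opens:
  closed(X, τ) = {∅, {x28}, {x29}, {x26, x29}, {x27, x28}, {x28, x29}, {x26, x28, x29}, {x27, x28, x29}, {x26, x27, x28, x29}}.
int(A) = ⋃ {U ∈ τ : U ⊆ A}. Opens contained in A: ∅, {x27}.
Taking the union of these: int(A) = {x27}.
cl(A) = ⋂ {C closed : A ⊆ C}. Closed sets containing A: {x27, x28, x29}, {x26, x27, x28, x29}.
Intersecting these: cl(A) = {x27, x28, x29}.
∂A = cl(A) ∖ int(A) = {x27, x28, x29} ∖ {x27} = {x28, x29}.


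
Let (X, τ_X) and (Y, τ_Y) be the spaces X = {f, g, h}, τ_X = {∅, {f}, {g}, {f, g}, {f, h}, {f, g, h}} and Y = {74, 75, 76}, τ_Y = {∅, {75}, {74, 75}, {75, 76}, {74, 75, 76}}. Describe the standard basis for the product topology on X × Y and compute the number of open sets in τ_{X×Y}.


Basis B = {∅ × ∅, {f} × {75}, {g} × {75}, {f} × {74, 75}, {f} × {75, 76}, {f, g} × {75}, {f, h} × {75}, {g} × {74, 75}, {g} × {75, 76}, {f} × {74, 75, 76}, {f, g, h} × {75}, {g} × {74, 75, 76}, {f, g} × {74, 75}, {f, h} × {74, 75}, {f, g} × {75, 76}, {f, h} × {75, 76}, {f, g} × {74, 75, 76}, {f, h} × {74, 75, 76}, {f, g, h} × {74, 75}, {f, g, h} × {75, 76}, {f, g, h} × {74, 75, 76}}; |τ_{X×Y}| = 70.

Enumerate products U × V with U ∈ τ_X, V ∈ τ_Y (deduplicated):
  ∅ × ∅ = {} (∅)
  {f} × {75} = {(f,75)}
  {g} × {75} = {(g,75)}
  {f} × {74, 75} = {(f,74), (f,75)}
  {f} × {75, 76} = {(f,75), (f,76)}
  {f, g} × {75} = {(f,75), (g,75)}
  {f, h} × {75} = {(f,75), (h,75)}
  {g} × {74, 75} = {(g,74), (g,75)}
  {g} × {75, 76} = {(g,75), (g,76)}
  {f} × {74, 75, 76} = {(f,74), (f,75), (f,76)}
  {f, g, h} × {75} = {(f,75), (g,75), (h,75)}
  {g} × {74, 75, 76} = {(g,74), (g,75), (g,76)}
  {f, g} × {74, 75} = {(f,74), (f,75), (g,74), (g,75)}
  {f, h} × {74, 75} = {(f,74), (f,75), (h,74), (h,75)}
  {f, g} × {75, 76} = {(f,75), (f,76), (g,75), (g,76)}
  {f, h} × {75, 76} = {(f,75), (f,76), (h,75), (h,76)}
  {f, g} × {74, 75, 76} = {(f,74), (f,75), (f,76), (g,74), (g,75), (g,76)}
  {f, h} × {74, 75, 76} = {(f,74), (f,75), (f,76), (h,74), (h,75), (h,76)}
  {f, g, h} × {74, 75} = {(f,74), (f,75), (g,74), (g,75), (h,74), (h,75)}
  {f, g, h} × {75, 76} = {(f,75), (f,76), (g,75), (g,76), (h,75), (h,76)}
  {f, g, h} × {74, 75, 76} = {(f,74), (f,75), (f,76), (g,74), (g,75), (g,76), (h,74), (h,75), (h,76)}
These 21 distinct sets form the basis B.
Close under arbitrary unions to get τ_{X×Y}; counting gives |τ_{X×Y}| = 70.


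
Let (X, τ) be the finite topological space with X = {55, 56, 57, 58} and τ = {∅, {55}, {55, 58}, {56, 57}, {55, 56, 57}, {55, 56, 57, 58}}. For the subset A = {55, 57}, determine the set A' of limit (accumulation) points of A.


A' = {56, 58}

For each x ∈ X, list the open sets U ∈ τ with x ∈ U, then check whether U ∩ (A ∖ {x}) ≠ ∅ for every such U.
  x = 55: open {55} ∋ x has {55} ∩ (A ∖ {55}) = ∅, so x is NOT a limit point.
  x = 56: opens ∋ x are {56, 57}, {55, 56, 57}, {55, 56, 57, 58}; each meets A ∖ {56}, so x IS a limit point.
  x = 57: open {56, 57} ∋ x has {56, 57} ∩ (A ∖ {57}) = ∅, so x is NOT a limit point.
  x = 58: opens ∋ x are {55, 58}, {55, 56, 57, 58}; each meets A ∖ {58}, so x IS a limit point.
Collecting: A' = {56, 58}.


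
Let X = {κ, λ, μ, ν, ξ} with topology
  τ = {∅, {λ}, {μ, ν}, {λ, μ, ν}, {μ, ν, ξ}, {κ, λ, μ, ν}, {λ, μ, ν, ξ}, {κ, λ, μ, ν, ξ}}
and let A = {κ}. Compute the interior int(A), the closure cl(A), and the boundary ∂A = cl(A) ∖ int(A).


int(A) = ∅, cl(A) = {κ}, ∂A = {κ}.

Closed sets in (X, τ) are complements of opens:
  closed(X, τ) = {∅, {κ}, {ξ}, {κ, λ}, {κ, ξ}, {κ, λ, ξ}, {κ, μ, ν, ξ}, {κ, λ, μ, ν, ξ}}.
int(A) = ⋃ {U ∈ τ : U ⊆ A}. Opens contained in A: ∅.
Taking the union of these: int(A) = ∅.
cl(A) = ⋂ {C closed : A ⊆ C}. Closed sets containing A: {κ}, {κ, λ}, {κ, ξ}, {κ, λ, ξ}, {κ, μ, ν, ξ}, {κ, λ, μ, ν, ξ}.
Intersecting these: cl(A) = {κ}.
∂A = cl(A) ∖ int(A) = {κ} ∖ ∅ = {κ}.


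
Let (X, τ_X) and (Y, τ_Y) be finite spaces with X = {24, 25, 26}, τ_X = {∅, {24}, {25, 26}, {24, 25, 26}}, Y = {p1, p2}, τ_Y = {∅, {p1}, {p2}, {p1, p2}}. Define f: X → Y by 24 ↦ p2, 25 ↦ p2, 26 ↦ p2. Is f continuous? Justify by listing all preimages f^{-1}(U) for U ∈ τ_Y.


f IS continuous.

Compute f^{-1}(U) for each U ∈ τ_Y:
  U = ∅: f^{-1}(U) = ∅ ∈ τ_X ✓.
  U = {p1}: f^{-1}(U) = ∅ ∈ τ_X ✓.
  U = {p2}: f^{-1}(U) = {24, 25, 26} ∈ τ_X ✓.
  U = {p1, p2}: f^{-1}(U) = {24, 25, 26} ∈ τ_X ✓.
Every preimage lies in τ_X, so f IS continuous.


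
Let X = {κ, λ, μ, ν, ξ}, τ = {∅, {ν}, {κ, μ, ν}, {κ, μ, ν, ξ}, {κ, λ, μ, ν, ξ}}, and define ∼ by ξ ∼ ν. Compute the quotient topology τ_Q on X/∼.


X/∼ = {[κ], [λ], [μ], [ν=ξ]}; |τ_Q| = 3.

Equivalence classes: [κ], [λ], [μ], [ν=ξ].
Quotient map π: X → X/∼ sends κ ↦ [κ], λ ↦ [λ], μ ↦ [μ], ν ↦ [ν=ξ], ξ ↦ [ν=ξ].
For each subset V ⊆ X/∼, compute π^{-1}(V) ⊆ X and check whether π^{-1}(V) ∈ τ. V is open in τ_Q iff π^{-1}(V) ∈ τ.
  V = {}: π^{-1}(V) = ∅ ∈ τ ✓.
  V = {[κ]}: π^{-1}(V) = {κ} ∉ τ ✗.
  V = {[λ]}: π^{-1}(V) = {λ} ∉ τ ✗.
  V = {[κ], [λ]}: π^{-1}(V) = {κ, λ} ∉ τ ✗.
  V = {[μ]}: π^{-1}(V) = {μ} ∉ τ ✗.
  V = {[κ], [μ]}: π^{-1}(V) = {κ, μ} ∉ τ ✗.
  V = {[λ], [μ]}: π^{-1}(V) = {λ, μ} ∉ τ ✗.
  V = {[κ], [λ], [μ]}: π^{-1}(V) = {κ, λ, μ} ∉ τ ✗.
  V = {[ν=ξ]}: π^{-1}(V) = {ν, ξ} ∉ τ ✗.
  V = {[κ], [ν=ξ]}: π^{-1}(V) = {κ, ν, ξ} ∉ τ ✗.
  V = {[λ], [ν=ξ]}: π^{-1}(V) = {λ, ν, ξ} ∉ τ ✗.
  V = {[κ], [λ], [ν=ξ]}: π^{-1}(V) = {κ, λ, ν, ξ} ∉ τ ✗.
  V = {[μ], [ν=ξ]}: π^{-1}(V) = {μ, ν, ξ} ∉ τ ✗.
  V = {[κ], [μ], [ν=ξ]}: π^{-1}(V) = {κ, μ, ν, ξ} ∈ τ ✓.
  V = {[λ], [μ], [ν=ξ]}: π^{-1}(V) = {λ, μ, ν, ξ} ∉ τ ✗.
  V = {[κ], [λ], [μ], [ν=ξ]}: π^{-1}(V) = {κ, λ, μ, ν, ξ} ∈ τ ✓.
Open sets in the quotient: τ_Q = {{}, {[κ], [μ], [ν=ξ]}, {[κ], [λ], [μ], [ν=ξ]}} (3 elements).


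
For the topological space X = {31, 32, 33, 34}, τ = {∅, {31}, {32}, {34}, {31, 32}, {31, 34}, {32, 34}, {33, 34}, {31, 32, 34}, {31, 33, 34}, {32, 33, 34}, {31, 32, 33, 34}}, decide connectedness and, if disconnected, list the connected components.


(X, τ) is disconnected; components = [{31}, {32}, {33, 34}].

Find clopen sets (U ∈ τ with X ∖ U ∈ τ):
  U = ∅, X ∖ U = {31, 32, 33, 34} — both open, so U is clopen.
  U = {31}, X ∖ U = {32, 33, 34} — both open, so U is clopen.
  U = {32}, X ∖ U = {31, 33, 34} — both open, so U is clopen.
  U = {31, 32}, X ∖ U = {33, 34} — both open, so U is clopen.
  U = {33, 34}, X ∖ U = {31, 32} — both open, so U is clopen.
  U = {31, 33, 34}, X ∖ U = {32} — both open, so U is clopen.
  U = {32, 33, 34}, X ∖ U = {31} — both open, so U is clopen.
  U = {31, 32, 33, 34}, X ∖ U = ∅ — both open, so U is clopen.
Nontrivial clopen(s) exist: e.g. {31, 32}. So (X, τ) is disconnected.
Compute connected components by grouping points that agree on all clopens:
  component: {31}
  component: {32}
  component: {33, 34}


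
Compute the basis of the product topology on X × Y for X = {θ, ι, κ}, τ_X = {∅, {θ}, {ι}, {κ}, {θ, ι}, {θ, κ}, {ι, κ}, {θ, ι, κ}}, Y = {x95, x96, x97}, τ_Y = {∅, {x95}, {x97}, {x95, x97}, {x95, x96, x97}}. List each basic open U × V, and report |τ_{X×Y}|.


Basis B = {∅ × ∅, {θ} × {x95}, {θ} × {x97}, {ι} × {x95}, {ι} × {x97}, {κ} × {x95}, {κ} × {x97}, {θ} × {x95, x97}, {θ, ι} × {x95}, {θ, κ} × {x95}, {θ, ι} × {x97}, {θ, κ} × {x97}, {ι} × {x95, x97}, {ι, κ} × {x95}, {ι, κ} × {x97}, {κ} × {x95, x97}, {θ} × {x95, x96, x97}, {θ, ι, κ} × {x95}, {θ, ι, κ} × {x97}, {ι} × {x95, x96, x97}, {κ} × {x95, x96, x97}, {θ, ι} × {x95, x97}, {θ, κ} × {x95, x97}, {ι, κ} × {x95, x97}, {θ, ι} × {x95, x96, x97}, {θ, κ} × {x95, x96, x97}, {θ, ι, κ} × {x95, x97}, {ι, κ} × {x95, x96, x97}, {θ, ι, κ} × {x95, x96, x97}}; |τ_{X×Y}| = 125.

Enumerate products U × V with U ∈ τ_X, V ∈ τ_Y (deduplicated):
  ∅ × ∅ = {} (∅)
  {θ} × {x95} = {(θ,x95)}
  {θ} × {x97} = {(θ,x97)}
  {ι} × {x95} = {(ι,x95)}
  {ι} × {x97} = {(ι,x97)}
  {κ} × {x95} = {(κ,x95)}
  {κ} × {x97} = {(κ,x97)}
  {θ} × {x95, x97} = {(θ,x95), (θ,x97)}
  {θ, ι} × {x95} = {(θ,x95), (ι,x95)}
  {θ, κ} × {x95} = {(θ,x95), (κ,x95)}
  {θ, ι} × {x97} = {(θ,x97), (ι,x97)}
  {θ, κ} × {x97} = {(θ,x97), (κ,x97)}
  {ι} × {x95, x97} = {(ι,x95), (ι,x97)}
  {ι, κ} × {x95} = {(ι,x95), (κ,x95)}
  {ι, κ} × {x97} = {(ι,x97), (κ,x97)}
  {κ} × {x95, x97} = {(κ,x95), (κ,x97)}
  {θ} × {x95, x96, x97} = {(θ,x95), (θ,x96), (θ,x97)}
  {θ, ι, κ} × {x95} = {(θ,x95), (ι,x95), (κ,x95)}
  {θ, ι, κ} × {x97} = {(θ,x97), (ι,x97), (κ,x97)}
  {ι} × {x95, x96, x97} = {(ι,x95), (ι,x96), (ι,x97)}
  {κ} × {x95, x96, x97} = {(κ,x95), (κ,x96), (κ,x97)}
  {θ, ι} × {x95, x97} = {(θ,x95), (θ,x97), (ι,x95), (ι,x97)}
  {θ, κ} × {x95, x97} = {(θ,x95), (θ,x97), (κ,x95), (κ,x97)}
  {ι, κ} × {x95, x97} = {(ι,x95), (ι,x97), (κ,x95), (κ,x97)}
  {θ, ι} × {x95, x96, x97} = {(θ,x95), (θ,x96), (θ,x97), (ι,x95), (ι,x96), (ι,x97)}
  {θ, κ} × {x95, x96, x97} = {(θ,x95), (θ,x96), (θ,x97), (κ,x95), (κ,x96), (κ,x97)}
  {θ, ι, κ} × {x95, x97} = {(θ,x95), (θ,x97), (ι,x95), (ι,x97), (κ,x95), (κ,x97)}
  {ι, κ} × {x95, x96, x97} = {(ι,x95), (ι,x96), (ι,x97), (κ,x95), (κ,x96), (κ,x97)}
  {θ, ι, κ} × {x95, x96, x97} = {(θ,x95), (θ,x96), (θ,x97), (ι,x95), (ι,x96), (ι,x97), (κ,x95), (κ,x96), (κ,x97)}
These 29 distinct sets form the basis B.
Close under arbitrary unions to get τ_{X×Y}; counting gives |τ_{X×Y}| = 125.


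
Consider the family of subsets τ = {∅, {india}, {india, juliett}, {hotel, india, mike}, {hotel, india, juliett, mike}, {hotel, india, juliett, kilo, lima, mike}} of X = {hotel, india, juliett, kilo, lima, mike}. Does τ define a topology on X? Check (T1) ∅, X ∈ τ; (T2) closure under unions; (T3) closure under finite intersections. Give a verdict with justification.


τ IS a topology on X.

Axiom (T1): ∅ ∈ τ? Yes; X ∈ τ? Yes.
Axiom (T2/T3): check pairwise unions and intersections of members of τ.
All pairwise intersections and unions checked — each lies in τ. Therefore τ satisfies (T1), (T2), (T3): it IS a topology on X.


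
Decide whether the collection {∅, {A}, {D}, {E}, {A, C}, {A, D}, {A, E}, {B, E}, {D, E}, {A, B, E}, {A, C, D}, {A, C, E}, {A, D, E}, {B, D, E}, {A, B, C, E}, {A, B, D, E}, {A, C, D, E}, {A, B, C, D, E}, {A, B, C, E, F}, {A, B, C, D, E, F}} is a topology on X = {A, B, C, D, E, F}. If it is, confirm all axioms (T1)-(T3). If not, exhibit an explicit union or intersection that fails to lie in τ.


τ IS a topology on X.

Axiom (T1): ∅ ∈ τ? Yes; X ∈ τ? Yes.
Axiom (T2/T3): check pairwise unions and intersections of members of τ.
All pairwise intersections and unions checked — each lies in τ. Therefore τ satisfies (T1), (T2), (T3): it IS a topology on X.


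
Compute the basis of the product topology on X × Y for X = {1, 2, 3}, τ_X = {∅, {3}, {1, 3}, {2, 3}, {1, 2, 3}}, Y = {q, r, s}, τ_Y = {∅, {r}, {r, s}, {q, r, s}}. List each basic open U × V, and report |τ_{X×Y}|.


Basis B = {∅ × ∅, {3} × {r}, {1, 3} × {r}, {2, 3} × {r}, {3} × {r, s}, {1, 2, 3} × {r}, {3} × {q, r, s}, {1, 3} × {r, s}, {2, 3} × {r, s}, {1, 3} × {q, r, s}, {1, 2, 3} × {r, s}, {2, 3} × {q, r, s}, {1, 2, 3} × {q, r, s}}; |τ_{X×Y}| = 30.

Enumerate products U × V with U ∈ τ_X, V ∈ τ_Y (deduplicated):
  ∅ × ∅ = {} (∅)
  {3} × {r} = {(3,r)}
  {1, 3} × {r} = {(1,r), (3,r)}
  {2, 3} × {r} = {(2,r), (3,r)}
  {3} × {r, s} = {(3,r), (3,s)}
  {1, 2, 3} × {r} = {(1,r), (2,r), (3,r)}
  {3} × {q, r, s} = {(3,q), (3,r), (3,s)}
  {1, 3} × {r, s} = {(1,r), (1,s), (3,r), (3,s)}
  {2, 3} × {r, s} = {(2,r), (2,s), (3,r), (3,s)}
  {1, 3} × {q, r, s} = {(1,q), (1,r), (1,s), (3,q), (3,r), (3,s)}
  {1, 2, 3} × {r, s} = {(1,r), (1,s), (2,r), (2,s), (3,r), (3,s)}
  {2, 3} × {q, r, s} = {(2,q), (2,r), (2,s), (3,q), (3,r), (3,s)}
  {1, 2, 3} × {q, r, s} = {(1,q), (1,r), (1,s), (2,q), (2,r), (2,s), (3,q), (3,r), (3,s)}
These 13 distinct sets form the basis B.
Close under arbitrary unions to get τ_{X×Y}; counting gives |τ_{X×Y}| = 30.


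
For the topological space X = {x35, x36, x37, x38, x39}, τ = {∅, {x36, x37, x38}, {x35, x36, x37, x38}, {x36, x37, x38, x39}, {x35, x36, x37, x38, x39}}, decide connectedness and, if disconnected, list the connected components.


(X, τ) is connected.

Find clopen sets (U ∈ τ with X ∖ U ∈ τ):
  U = ∅, X ∖ U = {x35, x36, x37, x38, x39} — both open, so U is clopen.
  U = {x35, x36, x37, x38, x39}, X ∖ U = ∅ — both open, so U is clopen.
Only trivial clopens (∅ and X) exist, so (X, τ) is connected.
Compute connected components by grouping points that agree on all clopens:
  component: {x35, x36, x37, x38, x39}


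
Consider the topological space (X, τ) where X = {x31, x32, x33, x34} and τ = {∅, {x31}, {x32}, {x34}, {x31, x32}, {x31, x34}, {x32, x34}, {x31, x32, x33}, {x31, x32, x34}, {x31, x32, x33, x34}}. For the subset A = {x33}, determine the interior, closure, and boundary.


int(A) = ∅, cl(A) = {x33}, ∂A = {x33}.

Closed sets in (X, τ) are complements of opens:
  closed(X, τ) = {∅, {x33}, {x34}, {x31, x33}, {x32, x33}, {x33, x34}, {x31, x32, x33}, {x31, x33, x34}, {x32, x33, x34}, {x31, x32, x33, x34}}.
int(A) = ⋃ {U ∈ τ : U ⊆ A}. Opens contained in A: ∅.
Taking the union of these: int(A) = ∅.
cl(A) = ⋂ {C closed : A ⊆ C}. Closed sets containing A: {x33}, {x31, x33}, {x32, x33}, {x33, x34}, {x31, x32, x33}, {x31, x33, x34}, {x32, x33, x34}, {x31, x32, x33, x34}.
Intersecting these: cl(A) = {x33}.
∂A = cl(A) ∖ int(A) = {x33} ∖ ∅ = {x33}.


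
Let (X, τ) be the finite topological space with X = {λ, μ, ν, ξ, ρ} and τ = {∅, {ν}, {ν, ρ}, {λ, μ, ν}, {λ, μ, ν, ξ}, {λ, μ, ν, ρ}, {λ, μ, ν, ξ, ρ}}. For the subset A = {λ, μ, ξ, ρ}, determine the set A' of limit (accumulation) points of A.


A' = {λ, μ, ξ}

For each x ∈ X, list the open sets U ∈ τ with x ∈ U, then check whether U ∩ (A ∖ {x}) ≠ ∅ for every such U.
  x = λ: opens ∋ x are {λ, μ, ν}, {λ, μ, ν, ξ}, {λ, μ, ν, ρ}, {λ, μ, ν, ξ, ρ}; each meets A ∖ {λ}, so x IS a limit point.
  x = μ: opens ∋ x are {λ, μ, ν}, {λ, μ, ν, ξ}, {λ, μ, ν, ρ}, {λ, μ, ν, ξ, ρ}; each meets A ∖ {μ}, so x IS a limit point.
  x = ν: open {ν} ∋ x has {ν} ∩ (A ∖ {ν}) = ∅, so x is NOT a limit point.
  x = ξ: opens ∋ x are {λ, μ, ν, ξ}, {λ, μ, ν, ξ, ρ}; each meets A ∖ {ξ}, so x IS a limit point.
  x = ρ: open {ν, ρ} ∋ x has {ν, ρ} ∩ (A ∖ {ρ}) = ∅, so x is NOT a limit point.
Collecting: A' = {λ, μ, ξ}.


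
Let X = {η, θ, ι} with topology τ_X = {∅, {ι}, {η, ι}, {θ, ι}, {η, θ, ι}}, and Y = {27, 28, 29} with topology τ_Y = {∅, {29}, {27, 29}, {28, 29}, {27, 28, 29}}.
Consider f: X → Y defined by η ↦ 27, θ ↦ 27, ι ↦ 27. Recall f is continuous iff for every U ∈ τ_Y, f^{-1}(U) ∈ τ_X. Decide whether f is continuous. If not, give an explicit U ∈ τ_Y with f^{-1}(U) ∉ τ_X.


f IS continuous.

Compute f^{-1}(U) for each U ∈ τ_Y:
  U = ∅: f^{-1}(U) = ∅ ∈ τ_X ✓.
  U = {29}: f^{-1}(U) = ∅ ∈ τ_X ✓.
  U = {27, 29}: f^{-1}(U) = {η, θ, ι} ∈ τ_X ✓.
  U = {28, 29}: f^{-1}(U) = ∅ ∈ τ_X ✓.
  U = {27, 28, 29}: f^{-1}(U) = {η, θ, ι} ∈ τ_X ✓.
Every preimage lies in τ_X, so f IS continuous.
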